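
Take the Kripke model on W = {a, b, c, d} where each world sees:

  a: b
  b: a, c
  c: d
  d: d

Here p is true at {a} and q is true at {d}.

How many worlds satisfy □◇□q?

a: successors {b}; ◇□q there: b:T. ✓
b: successors {a, c}; ◇□q there: a:F, c:T. ✗
c: successors {d}; ◇□q there: d:T. ✓
d: successors {d}; ◇□q there: d:T. ✓
Satisfying worlds: {a, c, d}.

3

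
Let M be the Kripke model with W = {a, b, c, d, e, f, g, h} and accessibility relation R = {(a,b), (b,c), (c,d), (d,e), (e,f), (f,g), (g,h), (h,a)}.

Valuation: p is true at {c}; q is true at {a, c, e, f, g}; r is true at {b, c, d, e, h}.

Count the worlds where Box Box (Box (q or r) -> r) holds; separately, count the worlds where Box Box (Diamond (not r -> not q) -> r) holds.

5 and 6

For Box Box (Box (q or r) -> r):
a: successors {b}; Box (Box (q or r) -> r) there: b:T. ✓
b: successors {c}; Box (Box (q or r) -> r) there: c:T. ✓
c: successors {d}; Box (Box (q or r) -> r) there: d:T. ✓
d: successors {e}; Box (Box (q or r) -> r) there: e:F. ✗
e: successors {f}; Box (Box (q or r) -> r) there: f:F. ✗
f: successors {g}; Box (Box (q or r) -> r) there: g:T. ✓
g: successors {h}; Box (Box (q or r) -> r) there: h:F. ✗
h: successors {a}; Box (Box (q or r) -> r) there: a:T. ✓
— 5 worlds.
For Box Box (Diamond (not r -> not q) -> r):
a: successors {b}; Box (Diamond (not r -> not q) -> r) there: b:T. ✓
b: successors {c}; Box (Diamond (not r -> not q) -> r) there: c:T. ✓
c: successors {d}; Box (Diamond (not r -> not q) -> r) there: d:T. ✓
d: successors {e}; Box (Diamond (not r -> not q) -> r) there: e:T. ✓
e: successors {f}; Box (Diamond (not r -> not q) -> r) there: f:F. ✗
f: successors {g}; Box (Diamond (not r -> not q) -> r) there: g:T. ✓
g: successors {h}; Box (Diamond (not r -> not q) -> r) there: h:F. ✗
h: successors {a}; Box (Diamond (not r -> not q) -> r) there: a:T. ✓
— 6 worlds.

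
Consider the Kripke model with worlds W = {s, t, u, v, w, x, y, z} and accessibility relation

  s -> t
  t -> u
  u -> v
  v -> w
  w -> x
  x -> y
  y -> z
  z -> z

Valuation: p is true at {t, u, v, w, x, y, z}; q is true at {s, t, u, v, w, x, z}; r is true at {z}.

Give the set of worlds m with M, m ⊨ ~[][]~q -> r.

{w, z}

s: ~[][]~q is T, r is F. ✗
t: ~[][]~q is T, r is F. ✗
u: ~[][]~q is T, r is F. ✗
v: ~[][]~q is T, r is F. ✗
w: ~[][]~q is F, r is F. ✓
x: ~[][]~q is T, r is F. ✗
y: ~[][]~q is T, r is F. ✗
z: ~[][]~q is T, r is T. ✓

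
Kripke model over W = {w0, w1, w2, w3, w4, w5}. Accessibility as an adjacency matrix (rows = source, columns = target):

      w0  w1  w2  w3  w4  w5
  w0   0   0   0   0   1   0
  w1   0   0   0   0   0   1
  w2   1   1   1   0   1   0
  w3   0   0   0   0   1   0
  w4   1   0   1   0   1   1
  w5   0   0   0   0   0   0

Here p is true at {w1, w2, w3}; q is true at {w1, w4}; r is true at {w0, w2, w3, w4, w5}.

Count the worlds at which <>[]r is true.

w0: successors {w4}; []r there: w4:T. ✓
w1: successors {w5}; []r there: w5:T. ✓
w2: successors {w0, w1, w2, w4}; []r there: w0:T, w1:T, w2:F, w4:T. ✓
w3: successors {w4}; []r there: w4:T. ✓
w4: successors {w0, w2, w4, w5}; []r there: w0:T, w2:F, w4:T, w5:T. ✓
w5: no successors, so <>[]r fails. ✗
Satisfying worlds: {w0, w1, w2, w3, w4}.

5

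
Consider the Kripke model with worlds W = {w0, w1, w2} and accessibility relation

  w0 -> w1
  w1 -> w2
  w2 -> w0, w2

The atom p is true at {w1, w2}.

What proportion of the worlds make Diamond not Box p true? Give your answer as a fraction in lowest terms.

w0: successors {w1}; not Box p there: w1:F. ✗
w1: successors {w2}; not Box p there: w2:T. ✓
w2: successors {w0, w2}; not Box p there: w0:F, w2:T. ✓
That's 2 of 3 worlds, so 2/3.

2/3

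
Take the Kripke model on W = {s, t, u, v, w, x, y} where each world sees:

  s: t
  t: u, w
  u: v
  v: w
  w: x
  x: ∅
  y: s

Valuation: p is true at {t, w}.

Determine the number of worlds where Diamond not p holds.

4

s: successors {t}; not p there: t:F. ✗
t: successors {u, w}; not p there: u:T, w:F. ✓
u: successors {v}; not p there: v:T. ✓
v: successors {w}; not p there: w:F. ✗
w: successors {x}; not p there: x:T. ✓
x: no successors, so Diamond not p fails. ✗
y: successors {s}; not p there: s:T. ✓
Satisfying worlds: {t, u, w, y}.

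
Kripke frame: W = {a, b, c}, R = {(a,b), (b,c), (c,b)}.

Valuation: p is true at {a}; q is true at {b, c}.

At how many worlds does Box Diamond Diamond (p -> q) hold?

a: successors {b}; Diamond Diamond (p -> q) there: b:T. ✓
b: successors {c}; Diamond Diamond (p -> q) there: c:T. ✓
c: successors {b}; Diamond Diamond (p -> q) there: b:T. ✓
Satisfying worlds: {a, b, c}.

3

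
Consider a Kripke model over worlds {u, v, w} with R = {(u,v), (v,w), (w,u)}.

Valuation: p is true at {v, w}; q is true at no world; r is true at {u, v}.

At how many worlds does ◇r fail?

u: successors {v}; r there: v:T. ✓
v: successors {w}; r there: w:F. ✗
w: successors {u}; r there: u:T. ✓
Satisfying worlds: {u, w}.
So ◇r fails at the other 1 world.

1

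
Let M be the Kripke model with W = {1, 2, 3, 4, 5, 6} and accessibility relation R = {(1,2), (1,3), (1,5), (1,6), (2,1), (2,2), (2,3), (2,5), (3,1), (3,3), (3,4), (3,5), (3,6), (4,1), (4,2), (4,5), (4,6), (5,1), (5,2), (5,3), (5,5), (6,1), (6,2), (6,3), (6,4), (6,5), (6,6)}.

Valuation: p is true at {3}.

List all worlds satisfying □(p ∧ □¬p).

∅

1: successors {2, 3, 5, 6}; p ∧ □¬p there: 2:F, 3:F, 5:F, 6:F. ✗
2: successors {1, 2, 3, 5}; p ∧ □¬p there: 1:F, 2:F, 3:F, 5:F. ✗
3: successors {1, 3, 4, 5, 6}; p ∧ □¬p there: 1:F, 3:F, 4:F, 5:F, 6:F. ✗
4: successors {1, 2, 5, 6}; p ∧ □¬p there: 1:F, 2:F, 5:F, 6:F. ✗
5: successors {1, 2, 3, 5}; p ∧ □¬p there: 1:F, 2:F, 3:F, 5:F. ✗
6: successors {1, 2, 3, 4, 5, 6}; p ∧ □¬p there: 1:F, 2:F, 3:F, 4:F, 5:F, 6:F. ✗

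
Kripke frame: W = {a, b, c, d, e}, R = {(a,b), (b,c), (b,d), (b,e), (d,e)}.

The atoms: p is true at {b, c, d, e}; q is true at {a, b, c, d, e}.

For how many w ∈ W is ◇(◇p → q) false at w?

a: successors {b}; ◇p → q there: b:T. ✓
b: successors {c, d, e}; ◇p → q there: c:T, d:T, e:T. ✓
c: no successors, so ◇(◇p → q) fails. ✗
d: successors {e}; ◇p → q there: e:T. ✓
e: no successors, so ◇(◇p → q) fails. ✗
Satisfying worlds: {a, b, d}.
So ◇(◇p → q) fails at the other 2 worlds.

2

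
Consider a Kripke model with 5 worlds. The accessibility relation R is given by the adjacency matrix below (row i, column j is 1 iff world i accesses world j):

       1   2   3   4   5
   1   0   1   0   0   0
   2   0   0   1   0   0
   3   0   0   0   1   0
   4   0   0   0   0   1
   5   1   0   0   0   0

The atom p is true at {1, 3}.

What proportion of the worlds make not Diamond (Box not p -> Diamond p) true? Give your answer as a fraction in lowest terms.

3/5

1: Diamond (Box not p -> Diamond p) is T. ✗
2: Diamond (Box not p -> Diamond p) is F. ✓
3: Diamond (Box not p -> Diamond p) is F. ✓
4: Diamond (Box not p -> Diamond p) is T. ✗
5: Diamond (Box not p -> Diamond p) is F. ✓
That's 3 of 5 worlds, so 3/5.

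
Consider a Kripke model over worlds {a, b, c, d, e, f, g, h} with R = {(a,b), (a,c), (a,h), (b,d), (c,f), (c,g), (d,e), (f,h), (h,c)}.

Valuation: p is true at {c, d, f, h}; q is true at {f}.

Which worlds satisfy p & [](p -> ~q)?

{d, f, h}

a: p is F, [](p -> ~q) is T. ✗
b: p is F, [](p -> ~q) is T. ✗
c: p is T, [](p -> ~q) is F. ✗
d: p is T, [](p -> ~q) is T. ✓
e: p is F, [](p -> ~q) is T. ✗
f: p is T, [](p -> ~q) is T. ✓
g: p is F, [](p -> ~q) is T. ✗
h: p is T, [](p -> ~q) is T. ✓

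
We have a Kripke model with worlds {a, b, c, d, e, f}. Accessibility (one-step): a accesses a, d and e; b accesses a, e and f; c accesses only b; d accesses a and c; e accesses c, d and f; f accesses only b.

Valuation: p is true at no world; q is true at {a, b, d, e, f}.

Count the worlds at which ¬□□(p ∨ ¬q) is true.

6

a: □□(p ∨ ¬q) is F. ✓
b: □□(p ∨ ¬q) is F. ✓
c: □□(p ∨ ¬q) is F. ✓
d: □□(p ∨ ¬q) is F. ✓
e: □□(p ∨ ¬q) is F. ✓
f: □□(p ∨ ¬q) is F. ✓
Satisfying worlds: {a, b, c, d, e, f}.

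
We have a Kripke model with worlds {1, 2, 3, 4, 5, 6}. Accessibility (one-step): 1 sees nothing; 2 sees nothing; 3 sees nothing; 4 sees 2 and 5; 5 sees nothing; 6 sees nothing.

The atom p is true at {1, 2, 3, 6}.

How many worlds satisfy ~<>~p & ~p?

1: ~<>~p is T, ~p is F. ✗
2: ~<>~p is T, ~p is F. ✗
3: ~<>~p is T, ~p is F. ✗
4: ~<>~p is F, ~p is T. ✗
5: ~<>~p is T, ~p is T. ✓
6: ~<>~p is T, ~p is F. ✗
Satisfying worlds: {5}.

1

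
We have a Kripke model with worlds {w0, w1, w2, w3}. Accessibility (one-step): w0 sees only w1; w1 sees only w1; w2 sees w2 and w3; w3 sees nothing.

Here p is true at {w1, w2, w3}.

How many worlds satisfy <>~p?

w0: successors {w1}; ~p there: w1:F. ✗
w1: successors {w1}; ~p there: w1:F. ✗
w2: successors {w2, w3}; ~p there: w2:F, w3:F. ✗
w3: no successors, so <>~p fails. ✗
Satisfying worlds: ∅.

0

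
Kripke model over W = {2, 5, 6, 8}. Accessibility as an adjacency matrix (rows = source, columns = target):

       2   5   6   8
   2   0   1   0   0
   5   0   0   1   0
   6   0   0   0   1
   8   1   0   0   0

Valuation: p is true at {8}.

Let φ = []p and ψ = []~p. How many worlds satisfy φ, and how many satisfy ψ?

1 and 3

For []p:
2: successors {5}; p there: 5:F. ✗
5: successors {6}; p there: 6:F. ✗
6: successors {8}; p there: 8:T. ✓
8: successors {2}; p there: 2:F. ✗
— 1 world.
For []~p:
2: successors {5}; ~p there: 5:T. ✓
5: successors {6}; ~p there: 6:T. ✓
6: successors {8}; ~p there: 8:F. ✗
8: successors {2}; ~p there: 2:T. ✓
— 3 worlds.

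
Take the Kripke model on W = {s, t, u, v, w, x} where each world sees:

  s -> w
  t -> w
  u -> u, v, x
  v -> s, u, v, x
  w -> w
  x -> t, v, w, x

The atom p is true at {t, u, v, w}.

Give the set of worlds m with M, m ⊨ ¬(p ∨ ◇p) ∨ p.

{t, u, v, w}

s: ¬(p ∨ ◇p) is F, p is F. ✗
t: ¬(p ∨ ◇p) is F, p is T. ✓
u: ¬(p ∨ ◇p) is F, p is T. ✓
v: ¬(p ∨ ◇p) is F, p is T. ✓
w: ¬(p ∨ ◇p) is F, p is T. ✓
x: ¬(p ∨ ◇p) is F, p is F. ✗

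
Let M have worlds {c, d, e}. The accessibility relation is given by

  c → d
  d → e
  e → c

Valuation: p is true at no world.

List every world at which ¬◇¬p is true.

∅

c: ◇¬p is T. ✗
d: ◇¬p is T. ✗
e: ◇¬p is T. ✗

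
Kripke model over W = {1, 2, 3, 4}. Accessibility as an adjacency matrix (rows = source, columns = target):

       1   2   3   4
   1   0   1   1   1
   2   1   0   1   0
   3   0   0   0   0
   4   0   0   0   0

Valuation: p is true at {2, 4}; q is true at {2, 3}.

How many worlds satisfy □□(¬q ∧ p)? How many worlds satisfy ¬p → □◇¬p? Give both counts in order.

2 and 3

For □□(¬q ∧ p):
1: successors {2, 3, 4}; □(¬q ∧ p) there: 2:F, 3:T, 4:T. ✗
2: successors {1, 3}; □(¬q ∧ p) there: 1:F, 3:T. ✗
3: no successors, so □□(¬q ∧ p) holds vacuously. ✓
4: no successors, so □□(¬q ∧ p) holds vacuously. ✓
— 2 worlds.
For ¬p → □◇¬p:
1: ¬p is T, □◇¬p is F. ✗
2: ¬p is F, □◇¬p is F. ✓
3: ¬p is T, □◇¬p is T. ✓
4: ¬p is F, □◇¬p is T. ✓
— 3 worlds.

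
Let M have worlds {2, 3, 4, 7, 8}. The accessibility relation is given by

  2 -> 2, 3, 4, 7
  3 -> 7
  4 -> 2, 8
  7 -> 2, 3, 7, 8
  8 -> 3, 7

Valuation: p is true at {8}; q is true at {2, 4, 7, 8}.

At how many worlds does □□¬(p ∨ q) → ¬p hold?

2: □□¬(p ∨ q) is F, ¬p is T. ✓
3: □□¬(p ∨ q) is F, ¬p is T. ✓
4: □□¬(p ∨ q) is F, ¬p is T. ✓
7: □□¬(p ∨ q) is F, ¬p is T. ✓
8: □□¬(p ∨ q) is F, ¬p is F. ✓
Satisfying worlds: {2, 3, 4, 7, 8}.

5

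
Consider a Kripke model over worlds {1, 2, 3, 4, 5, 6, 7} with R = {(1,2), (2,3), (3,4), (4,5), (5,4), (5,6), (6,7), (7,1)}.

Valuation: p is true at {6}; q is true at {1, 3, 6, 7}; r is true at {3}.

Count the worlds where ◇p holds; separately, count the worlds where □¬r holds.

1 and 6

For ◇p:
1: successors {2}; p there: 2:F. ✗
2: successors {3}; p there: 3:F. ✗
3: successors {4}; p there: 4:F. ✗
4: successors {5}; p there: 5:F. ✗
5: successors {4, 6}; p there: 4:F, 6:T. ✓
6: successors {7}; p there: 7:F. ✗
7: successors {1}; p there: 1:F. ✗
— 1 world.
For □¬r:
1: successors {2}; ¬r there: 2:T. ✓
2: successors {3}; ¬r there: 3:F. ✗
3: successors {4}; ¬r there: 4:T. ✓
4: successors {5}; ¬r there: 5:T. ✓
5: successors {4, 6}; ¬r there: 4:T, 6:T. ✓
6: successors {7}; ¬r there: 7:T. ✓
7: successors {1}; ¬r there: 1:T. ✓
— 6 worlds.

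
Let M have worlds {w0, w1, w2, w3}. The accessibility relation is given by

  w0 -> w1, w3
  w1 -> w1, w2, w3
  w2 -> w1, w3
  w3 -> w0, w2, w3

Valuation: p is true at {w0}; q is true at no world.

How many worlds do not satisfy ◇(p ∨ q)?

3

w0: successors {w1, w3}; p ∨ q there: w1:F, w3:F. ✗
w1: successors {w1, w2, w3}; p ∨ q there: w1:F, w2:F, w3:F. ✗
w2: successors {w1, w3}; p ∨ q there: w1:F, w3:F. ✗
w3: successors {w0, w2, w3}; p ∨ q there: w0:T, w2:F, w3:F. ✓
Satisfying worlds: {w3}.
So ◇(p ∨ q) fails at the other 3 worlds.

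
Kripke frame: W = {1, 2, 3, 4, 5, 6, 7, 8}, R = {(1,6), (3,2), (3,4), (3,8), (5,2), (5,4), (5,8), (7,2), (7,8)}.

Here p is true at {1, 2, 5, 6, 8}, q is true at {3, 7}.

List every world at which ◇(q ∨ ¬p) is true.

1: successors {6}; q ∨ ¬p there: 6:F. ✗
2: no successors, so ◇(q ∨ ¬p) fails. ✗
3: successors {2, 4, 8}; q ∨ ¬p there: 2:F, 4:T, 8:F. ✓
4: no successors, so ◇(q ∨ ¬p) fails. ✗
5: successors {2, 4, 8}; q ∨ ¬p there: 2:F, 4:T, 8:F. ✓
6: no successors, so ◇(q ∨ ¬p) fails. ✗
7: successors {2, 8}; q ∨ ¬p there: 2:F, 8:F. ✗
8: no successors, so ◇(q ∨ ¬p) fails. ✗

{3, 5}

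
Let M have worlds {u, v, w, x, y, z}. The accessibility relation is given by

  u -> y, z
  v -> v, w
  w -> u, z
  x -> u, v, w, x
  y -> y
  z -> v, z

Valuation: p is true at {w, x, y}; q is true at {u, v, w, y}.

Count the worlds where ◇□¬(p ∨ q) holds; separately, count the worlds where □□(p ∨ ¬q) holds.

0 and 1

For ◇□¬(p ∨ q):
u: successors {y, z}; □¬(p ∨ q) there: y:F, z:F. ✗
v: successors {v, w}; □¬(p ∨ q) there: v:F, w:F. ✗
w: successors {u, z}; □¬(p ∨ q) there: u:F, z:F. ✗
x: successors {u, v, w, x}; □¬(p ∨ q) there: u:F, v:F, w:F, x:F. ✗
y: successors {y}; □¬(p ∨ q) there: y:F. ✗
z: successors {v, z}; □¬(p ∨ q) there: v:F, z:F. ✗
— 0 worlds.
For □□(p ∨ ¬q):
u: successors {y, z}; □(p ∨ ¬q) there: y:T, z:F. ✗
v: successors {v, w}; □(p ∨ ¬q) there: v:F, w:F. ✗
w: successors {u, z}; □(p ∨ ¬q) there: u:T, z:F. ✗
x: successors {u, v, w, x}; □(p ∨ ¬q) there: u:T, v:F, w:F, x:F. ✗
y: successors {y}; □(p ∨ ¬q) there: y:T. ✓
z: successors {v, z}; □(p ∨ ¬q) there: v:F, z:F. ✗
— 1 world.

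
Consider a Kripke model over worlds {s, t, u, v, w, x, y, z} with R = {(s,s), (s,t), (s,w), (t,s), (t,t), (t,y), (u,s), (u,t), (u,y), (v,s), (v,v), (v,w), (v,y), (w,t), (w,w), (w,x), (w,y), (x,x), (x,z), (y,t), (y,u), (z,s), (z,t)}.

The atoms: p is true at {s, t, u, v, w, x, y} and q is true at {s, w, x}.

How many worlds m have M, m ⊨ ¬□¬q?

7

s: □¬q is F. ✓
t: □¬q is F. ✓
u: □¬q is F. ✓
v: □¬q is F. ✓
w: □¬q is F. ✓
x: □¬q is F. ✓
y: □¬q is T. ✗
z: □¬q is F. ✓
Satisfying worlds: {s, t, u, v, w, x, z}.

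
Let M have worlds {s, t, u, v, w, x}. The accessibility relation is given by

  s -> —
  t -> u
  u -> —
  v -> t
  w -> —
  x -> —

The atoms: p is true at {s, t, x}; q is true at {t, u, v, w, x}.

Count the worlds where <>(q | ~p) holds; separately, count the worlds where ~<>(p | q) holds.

For <>(q | ~p):
s: no successors, so <>(q | ~p) fails. ✗
t: successors {u}; q | ~p there: u:T. ✓
u: no successors, so <>(q | ~p) fails. ✗
v: successors {t}; q | ~p there: t:T. ✓
w: no successors, so <>(q | ~p) fails. ✗
x: no successors, so <>(q | ~p) fails. ✗
— 2 worlds.
For ~<>(p | q):
s: <>(p | q) is F. ✓
t: <>(p | q) is T. ✗
u: <>(p | q) is F. ✓
v: <>(p | q) is T. ✗
w: <>(p | q) is F. ✓
x: <>(p | q) is F. ✓
— 4 worlds.

2 and 4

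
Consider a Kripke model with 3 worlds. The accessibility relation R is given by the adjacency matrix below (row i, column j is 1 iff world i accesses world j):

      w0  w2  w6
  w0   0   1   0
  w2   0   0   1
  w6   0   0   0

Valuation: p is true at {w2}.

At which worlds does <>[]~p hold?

{w0, w2}

w0: successors {w2}; []~p there: w2:T. ✓
w2: successors {w6}; []~p there: w6:T. ✓
w6: no successors, so <>[]~p fails. ✗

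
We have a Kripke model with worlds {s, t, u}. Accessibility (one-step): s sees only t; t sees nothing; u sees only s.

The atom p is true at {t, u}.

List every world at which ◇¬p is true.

s: successors {t}; ¬p there: t:F. ✗
t: no successors, so ◇¬p fails. ✗
u: successors {s}; ¬p there: s:T. ✓

{u}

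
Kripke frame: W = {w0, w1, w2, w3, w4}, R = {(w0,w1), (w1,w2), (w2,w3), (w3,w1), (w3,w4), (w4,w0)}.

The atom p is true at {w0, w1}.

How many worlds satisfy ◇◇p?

3

w0: successors {w1}; ◇p there: w1:F. ✗
w1: successors {w2}; ◇p there: w2:F. ✗
w2: successors {w3}; ◇p there: w3:T. ✓
w3: successors {w1, w4}; ◇p there: w1:F, w4:T. ✓
w4: successors {w0}; ◇p there: w0:T. ✓
Satisfying worlds: {w2, w3, w4}.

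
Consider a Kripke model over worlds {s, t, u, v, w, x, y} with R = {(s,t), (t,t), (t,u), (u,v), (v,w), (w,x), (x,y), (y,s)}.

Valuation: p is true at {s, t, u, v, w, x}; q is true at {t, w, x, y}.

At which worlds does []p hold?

s: successors {t}; p there: t:T. ✓
t: successors {t, u}; p there: t:T, u:T. ✓
u: successors {v}; p there: v:T. ✓
v: successors {w}; p there: w:T. ✓
w: successors {x}; p there: x:T. ✓
x: successors {y}; p there: y:F. ✗
y: successors {s}; p there: s:T. ✓

{s, t, u, v, w, y}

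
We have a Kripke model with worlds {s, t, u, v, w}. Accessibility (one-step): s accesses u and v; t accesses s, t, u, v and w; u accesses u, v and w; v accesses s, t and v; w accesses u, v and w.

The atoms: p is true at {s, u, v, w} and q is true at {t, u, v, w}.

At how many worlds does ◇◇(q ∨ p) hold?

s: successors {u, v}; ◇(q ∨ p) there: u:T, v:T. ✓
t: successors {s, t, u, v, w}; ◇(q ∨ p) there: s:T, t:T, u:T, v:T, w:T. ✓
u: successors {u, v, w}; ◇(q ∨ p) there: u:T, v:T, w:T. ✓
v: successors {s, t, v}; ◇(q ∨ p) there: s:T, t:T, v:T. ✓
w: successors {u, v, w}; ◇(q ∨ p) there: u:T, v:T, w:T. ✓
Satisfying worlds: {s, t, u, v, w}.

5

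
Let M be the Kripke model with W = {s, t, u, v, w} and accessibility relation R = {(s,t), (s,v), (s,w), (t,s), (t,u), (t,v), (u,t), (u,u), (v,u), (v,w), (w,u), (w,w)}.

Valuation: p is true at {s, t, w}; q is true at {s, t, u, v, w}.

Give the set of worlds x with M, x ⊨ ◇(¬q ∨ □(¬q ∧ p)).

s: successors {t, v, w}; ¬q ∨ □(¬q ∧ p) there: t:F, v:F, w:F. ✗
t: successors {s, u, v}; ¬q ∨ □(¬q ∧ p) there: s:F, u:F, v:F. ✗
u: successors {t, u}; ¬q ∨ □(¬q ∧ p) there: t:F, u:F. ✗
v: successors {u, w}; ¬q ∨ □(¬q ∧ p) there: u:F, w:F. ✗
w: successors {u, w}; ¬q ∨ □(¬q ∧ p) there: u:F, w:F. ✗

∅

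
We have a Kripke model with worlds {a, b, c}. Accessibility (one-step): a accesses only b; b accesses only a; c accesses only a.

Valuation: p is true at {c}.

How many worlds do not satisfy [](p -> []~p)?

0

a: successors {b}; p -> []~p there: b:T. ✓
b: successors {a}; p -> []~p there: a:T. ✓
c: successors {a}; p -> []~p there: a:T. ✓
Satisfying worlds: {a, b, c}.
So [](p -> []~p) fails at the other 0 worlds.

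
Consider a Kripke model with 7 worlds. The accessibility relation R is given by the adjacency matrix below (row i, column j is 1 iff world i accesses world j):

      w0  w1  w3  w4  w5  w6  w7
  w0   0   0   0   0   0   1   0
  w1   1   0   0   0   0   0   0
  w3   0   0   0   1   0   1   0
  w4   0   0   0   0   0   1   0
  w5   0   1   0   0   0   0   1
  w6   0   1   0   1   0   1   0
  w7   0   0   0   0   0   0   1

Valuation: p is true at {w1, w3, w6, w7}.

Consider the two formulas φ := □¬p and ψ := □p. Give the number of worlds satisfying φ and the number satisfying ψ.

For □¬p:
w0: successors {w6}; ¬p there: w6:F. ✗
w1: successors {w0}; ¬p there: w0:T. ✓
w3: successors {w4, w6}; ¬p there: w4:T, w6:F. ✗
w4: successors {w6}; ¬p there: w6:F. ✗
w5: successors {w1, w7}; ¬p there: w1:F, w7:F. ✗
w6: successors {w1, w4, w6}; ¬p there: w1:F, w4:T, w6:F. ✗
w7: successors {w7}; ¬p there: w7:F. ✗
— 1 world.
For □p:
w0: successors {w6}; p there: w6:T. ✓
w1: successors {w0}; p there: w0:F. ✗
w3: successors {w4, w6}; p there: w4:F, w6:T. ✗
w4: successors {w6}; p there: w6:T. ✓
w5: successors {w1, w7}; p there: w1:T, w7:T. ✓
w6: successors {w1, w4, w6}; p there: w1:T, w4:F, w6:T. ✗
w7: successors {w7}; p there: w7:T. ✓
— 4 worlds.

1 and 4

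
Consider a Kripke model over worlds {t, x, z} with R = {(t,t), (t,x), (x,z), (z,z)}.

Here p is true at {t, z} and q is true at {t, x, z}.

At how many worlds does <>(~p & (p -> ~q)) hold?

t: successors {t, x}; ~p & (p -> ~q) there: t:F, x:T. ✓
x: successors {z}; ~p & (p -> ~q) there: z:F. ✗
z: successors {z}; ~p & (p -> ~q) there: z:F. ✗
Satisfying worlds: {t}.

1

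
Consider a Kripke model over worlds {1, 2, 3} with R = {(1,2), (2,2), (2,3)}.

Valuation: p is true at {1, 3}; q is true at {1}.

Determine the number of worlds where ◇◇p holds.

2

1: successors {2}; ◇p there: 2:T. ✓
2: successors {2, 3}; ◇p there: 2:T, 3:F. ✓
3: no successors, so ◇◇p fails. ✗
Satisfying worlds: {1, 2}.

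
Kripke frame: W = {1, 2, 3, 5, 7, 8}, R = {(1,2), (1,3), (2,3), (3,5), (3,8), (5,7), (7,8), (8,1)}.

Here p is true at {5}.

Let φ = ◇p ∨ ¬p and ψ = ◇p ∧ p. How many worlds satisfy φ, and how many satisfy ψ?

5 and 0

For ◇p ∨ ¬p:
1: ◇p is F, ¬p is T. ✓
2: ◇p is F, ¬p is T. ✓
3: ◇p is T, ¬p is T. ✓
5: ◇p is F, ¬p is F. ✗
7: ◇p is F, ¬p is T. ✓
8: ◇p is F, ¬p is T. ✓
— 5 worlds.
For ◇p ∧ p:
1: ◇p is F, p is F. ✗
2: ◇p is F, p is F. ✗
3: ◇p is T, p is F. ✗
5: ◇p is F, p is T. ✗
7: ◇p is F, p is F. ✗
8: ◇p is F, p is F. ✗
— 0 worlds.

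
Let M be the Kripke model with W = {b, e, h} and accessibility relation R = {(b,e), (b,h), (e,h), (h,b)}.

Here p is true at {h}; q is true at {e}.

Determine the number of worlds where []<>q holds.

b: successors {e, h}; <>q there: e:F, h:F. ✗
e: successors {h}; <>q there: h:F. ✗
h: successors {b}; <>q there: b:T. ✓
Satisfying worlds: {h}.

1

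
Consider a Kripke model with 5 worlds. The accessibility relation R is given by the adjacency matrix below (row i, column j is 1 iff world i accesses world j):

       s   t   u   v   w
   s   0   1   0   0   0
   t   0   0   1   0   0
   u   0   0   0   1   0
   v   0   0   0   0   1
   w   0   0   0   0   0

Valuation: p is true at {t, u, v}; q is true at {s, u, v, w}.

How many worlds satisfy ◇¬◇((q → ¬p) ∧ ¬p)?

3

s: successors {t}; ¬◇((q → ¬p) ∧ ¬p) there: t:T. ✓
t: successors {u}; ¬◇((q → ¬p) ∧ ¬p) there: u:T. ✓
u: successors {v}; ¬◇((q → ¬p) ∧ ¬p) there: v:F. ✗
v: successors {w}; ¬◇((q → ¬p) ∧ ¬p) there: w:T. ✓
w: no successors, so ◇¬◇((q → ¬p) ∧ ¬p) fails. ✗
Satisfying worlds: {s, t, v}.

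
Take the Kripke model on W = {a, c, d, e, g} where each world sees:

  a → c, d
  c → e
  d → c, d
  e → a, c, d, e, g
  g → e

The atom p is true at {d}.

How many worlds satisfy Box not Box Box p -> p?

a: Box not Box Box p is T, p is F. ✗
c: Box not Box Box p is T, p is F. ✗
d: Box not Box Box p is T, p is T. ✓
e: Box not Box Box p is T, p is F. ✗
g: Box not Box Box p is T, p is F. ✗
Satisfying worlds: {d}.

1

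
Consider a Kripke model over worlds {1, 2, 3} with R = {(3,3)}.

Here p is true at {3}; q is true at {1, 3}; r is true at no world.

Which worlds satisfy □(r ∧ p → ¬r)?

{1, 2, 3}

1: no successors, so □(r ∧ p → ¬r) holds vacuously. ✓
2: no successors, so □(r ∧ p → ¬r) holds vacuously. ✓
3: successors {3}; r ∧ p → ¬r there: 3:T. ✓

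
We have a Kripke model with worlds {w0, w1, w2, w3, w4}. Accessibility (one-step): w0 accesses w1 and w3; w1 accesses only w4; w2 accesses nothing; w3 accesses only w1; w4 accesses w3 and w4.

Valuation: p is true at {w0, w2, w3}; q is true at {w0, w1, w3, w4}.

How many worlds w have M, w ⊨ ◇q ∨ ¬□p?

4

w0: ◇q is T, ¬□p is T. ✓
w1: ◇q is T, ¬□p is T. ✓
w2: ◇q is F, ¬□p is F. ✗
w3: ◇q is T, ¬□p is T. ✓
w4: ◇q is T, ¬□p is T. ✓
Satisfying worlds: {w0, w1, w3, w4}.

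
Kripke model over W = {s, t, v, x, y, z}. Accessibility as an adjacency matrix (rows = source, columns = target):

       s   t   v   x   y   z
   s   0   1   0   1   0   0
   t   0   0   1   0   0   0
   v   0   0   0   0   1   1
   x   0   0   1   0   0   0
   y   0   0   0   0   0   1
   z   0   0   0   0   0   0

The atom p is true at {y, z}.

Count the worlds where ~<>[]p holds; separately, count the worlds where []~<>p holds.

2 and 3

For ~<>[]p:
s: <>[]p is F. ✓
t: <>[]p is T. ✗
v: <>[]p is T. ✗
x: <>[]p is T. ✗
y: <>[]p is T. ✗
z: <>[]p is F. ✓
— 2 worlds.
For []~<>p:
s: successors {t, x}; ~<>p there: t:T, x:T. ✓
t: successors {v}; ~<>p there: v:F. ✗
v: successors {y, z}; ~<>p there: y:F, z:T. ✗
x: successors {v}; ~<>p there: v:F. ✗
y: successors {z}; ~<>p there: z:T. ✓
z: no successors, so []~<>p holds vacuously. ✓
— 3 worlds.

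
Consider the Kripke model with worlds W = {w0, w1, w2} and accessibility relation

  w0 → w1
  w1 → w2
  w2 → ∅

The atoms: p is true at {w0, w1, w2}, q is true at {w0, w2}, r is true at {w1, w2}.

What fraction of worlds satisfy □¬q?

w0: successors {w1}; ¬q there: w1:T. ✓
w1: successors {w2}; ¬q there: w2:F. ✗
w2: no successors, so □¬q holds vacuously. ✓
That's 2 of 3 worlds, so 2/3.

2/3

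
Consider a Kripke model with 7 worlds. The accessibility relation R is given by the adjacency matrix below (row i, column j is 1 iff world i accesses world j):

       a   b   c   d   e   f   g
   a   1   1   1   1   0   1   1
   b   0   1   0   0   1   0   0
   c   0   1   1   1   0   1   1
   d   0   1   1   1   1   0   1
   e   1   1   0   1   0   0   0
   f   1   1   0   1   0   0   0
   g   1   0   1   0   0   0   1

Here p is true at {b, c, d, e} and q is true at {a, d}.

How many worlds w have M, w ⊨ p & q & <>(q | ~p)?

1

a: p & q is F, <>(q | ~p) is T. ✗
b: p & q is F, <>(q | ~p) is F. ✗
c: p & q is F, <>(q | ~p) is T. ✗
d: p & q is T, <>(q | ~p) is T. ✓
e: p & q is F, <>(q | ~p) is T. ✗
f: p & q is F, <>(q | ~p) is T. ✗
g: p & q is F, <>(q | ~p) is T. ✗
Satisfying worlds: {d}.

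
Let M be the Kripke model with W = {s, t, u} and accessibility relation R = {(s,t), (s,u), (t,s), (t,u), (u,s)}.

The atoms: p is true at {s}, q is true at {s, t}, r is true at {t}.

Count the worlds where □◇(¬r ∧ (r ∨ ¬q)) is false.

2

s: successors {t, u}; ◇(¬r ∧ (r ∨ ¬q)) there: t:T, u:F. ✗
t: successors {s, u}; ◇(¬r ∧ (r ∨ ¬q)) there: s:T, u:F. ✗
u: successors {s}; ◇(¬r ∧ (r ∨ ¬q)) there: s:T. ✓
Satisfying worlds: {u}.
So □◇(¬r ∧ (r ∨ ¬q)) fails at the other 2 worlds.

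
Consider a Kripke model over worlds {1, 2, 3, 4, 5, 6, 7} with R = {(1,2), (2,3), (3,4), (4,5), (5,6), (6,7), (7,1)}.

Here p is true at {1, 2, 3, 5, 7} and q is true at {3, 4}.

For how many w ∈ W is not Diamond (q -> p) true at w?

1

1: Diamond (q -> p) is T. ✗
2: Diamond (q -> p) is T. ✗
3: Diamond (q -> p) is F. ✓
4: Diamond (q -> p) is T. ✗
5: Diamond (q -> p) is T. ✗
6: Diamond (q -> p) is T. ✗
7: Diamond (q -> p) is T. ✗
Satisfying worlds: {3}.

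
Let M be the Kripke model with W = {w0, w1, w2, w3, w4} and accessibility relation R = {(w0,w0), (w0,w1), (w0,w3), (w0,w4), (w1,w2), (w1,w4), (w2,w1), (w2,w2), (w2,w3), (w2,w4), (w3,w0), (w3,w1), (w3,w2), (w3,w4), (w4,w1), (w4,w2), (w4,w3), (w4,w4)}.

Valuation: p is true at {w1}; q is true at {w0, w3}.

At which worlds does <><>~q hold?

w0: successors {w0, w1, w3, w4}; <>~q there: w0:T, w1:T, w3:T, w4:T. ✓
w1: successors {w2, w4}; <>~q there: w2:T, w4:T. ✓
w2: successors {w1, w2, w3, w4}; <>~q there: w1:T, w2:T, w3:T, w4:T. ✓
w3: successors {w0, w1, w2, w4}; <>~q there: w0:T, w1:T, w2:T, w4:T. ✓
w4: successors {w1, w2, w3, w4}; <>~q there: w1:T, w2:T, w3:T, w4:T. ✓

{w0, w1, w2, w3, w4}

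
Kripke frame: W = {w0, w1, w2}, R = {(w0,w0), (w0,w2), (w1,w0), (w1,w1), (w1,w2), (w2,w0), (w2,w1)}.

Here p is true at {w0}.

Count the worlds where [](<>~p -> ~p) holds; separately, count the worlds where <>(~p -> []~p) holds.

For [](<>~p -> ~p):
w0: successors {w0, w2}; <>~p -> ~p there: w0:F, w2:T. ✗
w1: successors {w0, w1, w2}; <>~p -> ~p there: w0:F, w1:T, w2:T. ✗
w2: successors {w0, w1}; <>~p -> ~p there: w0:F, w1:T. ✗
— 0 worlds.
For <>(~p -> []~p):
w0: successors {w0, w2}; ~p -> []~p there: w0:T, w2:F. ✓
w1: successors {w0, w1, w2}; ~p -> []~p there: w0:T, w1:F, w2:F. ✓
w2: successors {w0, w1}; ~p -> []~p there: w0:T, w1:F. ✓
— 3 worlds.

0 and 3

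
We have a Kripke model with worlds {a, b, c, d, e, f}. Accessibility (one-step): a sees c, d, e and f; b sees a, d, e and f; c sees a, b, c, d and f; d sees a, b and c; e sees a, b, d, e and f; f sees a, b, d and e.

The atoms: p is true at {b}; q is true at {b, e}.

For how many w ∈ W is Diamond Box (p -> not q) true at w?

a: successors {c, d, e, f}; Box (p -> not q) there: c:F, d:F, e:F, f:F. ✗
b: successors {a, d, e, f}; Box (p -> not q) there: a:T, d:F, e:F, f:F. ✓
c: successors {a, b, c, d, f}; Box (p -> not q) there: a:T, b:T, c:F, d:F, f:F. ✓
d: successors {a, b, c}; Box (p -> not q) there: a:T, b:T, c:F. ✓
e: successors {a, b, d, e, f}; Box (p -> not q) there: a:T, b:T, d:F, e:F, f:F. ✓
f: successors {a, b, d, e}; Box (p -> not q) there: a:T, b:T, d:F, e:F. ✓
Satisfying worlds: {b, c, d, e, f}.

5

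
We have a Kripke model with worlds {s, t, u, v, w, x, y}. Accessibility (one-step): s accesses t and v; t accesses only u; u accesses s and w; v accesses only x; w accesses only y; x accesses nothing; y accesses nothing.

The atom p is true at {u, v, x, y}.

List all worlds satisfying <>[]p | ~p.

s: <>[]p is T, ~p is T. ✓
t: <>[]p is F, ~p is T. ✓
u: <>[]p is T, ~p is F. ✓
v: <>[]p is T, ~p is F. ✓
w: <>[]p is T, ~p is T. ✓
x: <>[]p is F, ~p is F. ✗
y: <>[]p is F, ~p is F. ✗

{s, t, u, v, w}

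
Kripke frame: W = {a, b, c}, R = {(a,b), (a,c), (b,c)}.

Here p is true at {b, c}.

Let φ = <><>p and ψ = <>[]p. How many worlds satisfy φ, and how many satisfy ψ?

For <><>p:
a: successors {b, c}; <>p there: b:T, c:F. ✓
b: successors {c}; <>p there: c:F. ✗
c: no successors, so <><>p fails. ✗
— 1 world.
For <>[]p:
a: successors {b, c}; []p there: b:T, c:T. ✓
b: successors {c}; []p there: c:T. ✓
c: no successors, so <>[]p fails. ✗
— 2 worlds.

1 and 2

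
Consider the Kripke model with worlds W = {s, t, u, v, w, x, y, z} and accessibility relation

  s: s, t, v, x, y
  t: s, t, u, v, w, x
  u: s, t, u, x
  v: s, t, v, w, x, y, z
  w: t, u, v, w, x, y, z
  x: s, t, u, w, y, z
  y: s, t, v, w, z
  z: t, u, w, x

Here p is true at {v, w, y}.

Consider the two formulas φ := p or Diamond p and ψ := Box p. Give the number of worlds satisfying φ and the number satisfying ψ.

For p or Diamond p:
s: p is F, Diamond p is T. ✓
t: p is F, Diamond p is T. ✓
u: p is F, Diamond p is F. ✗
v: p is T, Diamond p is T. ✓
w: p is T, Diamond p is T. ✓
x: p is F, Diamond p is T. ✓
y: p is T, Diamond p is T. ✓
z: p is F, Diamond p is T. ✓
— 7 worlds.
For Box p:
s: successors {s, t, v, x, y}; p there: s:F, t:F, v:T, x:F, y:T. ✗
t: successors {s, t, u, v, w, x}; p there: s:F, t:F, u:F, v:T, w:T, x:F. ✗
u: successors {s, t, u, x}; p there: s:F, t:F, u:F, x:F. ✗
v: successors {s, t, v, w, x, y, z}; p there: s:F, t:F, v:T, w:T, x:F, y:T, z:F. ✗
w: successors {t, u, v, w, x, y, z}; p there: t:F, u:F, v:T, w:T, x:F, y:T, z:F. ✗
x: successors {s, t, u, w, y, z}; p there: s:F, t:F, u:F, w:T, y:T, z:F. ✗
y: successors {s, t, v, w, z}; p there: s:F, t:F, v:T, w:T, z:F. ✗
z: successors {t, u, w, x}; p there: t:F, u:F, w:T, x:F. ✗
— 0 worlds.

7 and 0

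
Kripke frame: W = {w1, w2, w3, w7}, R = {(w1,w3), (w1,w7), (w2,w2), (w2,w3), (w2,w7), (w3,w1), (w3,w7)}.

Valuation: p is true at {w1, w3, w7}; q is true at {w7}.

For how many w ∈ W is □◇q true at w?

1

w1: successors {w3, w7}; ◇q there: w3:T, w7:F. ✗
w2: successors {w2, w3, w7}; ◇q there: w2:T, w3:T, w7:F. ✗
w3: successors {w1, w7}; ◇q there: w1:T, w7:F. ✗
w7: no successors, so □◇q holds vacuously. ✓
Satisfying worlds: {w7}.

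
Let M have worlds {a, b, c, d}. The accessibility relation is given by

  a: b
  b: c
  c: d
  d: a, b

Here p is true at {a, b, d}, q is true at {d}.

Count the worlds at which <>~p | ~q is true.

a: <>~p is F, ~q is T. ✓
b: <>~p is T, ~q is T. ✓
c: <>~p is F, ~q is T. ✓
d: <>~p is F, ~q is F. ✗
Satisfying worlds: {a, b, c}.

3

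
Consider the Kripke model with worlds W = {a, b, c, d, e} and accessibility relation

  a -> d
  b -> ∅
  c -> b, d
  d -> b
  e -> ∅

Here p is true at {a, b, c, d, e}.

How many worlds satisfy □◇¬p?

2

a: successors {d}; ◇¬p there: d:F. ✗
b: no successors, so □◇¬p holds vacuously. ✓
c: successors {b, d}; ◇¬p there: b:F, d:F. ✗
d: successors {b}; ◇¬p there: b:F. ✗
e: no successors, so □◇¬p holds vacuously. ✓
Satisfying worlds: {b, e}.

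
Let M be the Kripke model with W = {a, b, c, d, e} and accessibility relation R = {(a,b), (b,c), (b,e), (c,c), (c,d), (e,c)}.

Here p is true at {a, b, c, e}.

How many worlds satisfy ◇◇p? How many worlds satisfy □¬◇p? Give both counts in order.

For ◇◇p:
a: successors {b}; ◇p there: b:T. ✓
b: successors {c, e}; ◇p there: c:T, e:T. ✓
c: successors {c, d}; ◇p there: c:T, d:F. ✓
d: no successors, so ◇◇p fails. ✗
e: successors {c}; ◇p there: c:T. ✓
— 4 worlds.
For □¬◇p:
a: successors {b}; ¬◇p there: b:F. ✗
b: successors {c, e}; ¬◇p there: c:F, e:F. ✗
c: successors {c, d}; ¬◇p there: c:F, d:T. ✗
d: no successors, so □¬◇p holds vacuously. ✓
e: successors {c}; ¬◇p there: c:F. ✗
— 1 world.

4 and 1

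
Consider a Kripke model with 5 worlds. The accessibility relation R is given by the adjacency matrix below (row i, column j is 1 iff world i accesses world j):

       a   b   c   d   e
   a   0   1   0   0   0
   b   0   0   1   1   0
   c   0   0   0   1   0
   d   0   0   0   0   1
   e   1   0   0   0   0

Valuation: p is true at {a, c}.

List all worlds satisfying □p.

{e}

a: successors {b}; p there: b:F. ✗
b: successors {c, d}; p there: c:T, d:F. ✗
c: successors {d}; p there: d:F. ✗
d: successors {e}; p there: e:F. ✗
e: successors {a}; p there: a:T. ✓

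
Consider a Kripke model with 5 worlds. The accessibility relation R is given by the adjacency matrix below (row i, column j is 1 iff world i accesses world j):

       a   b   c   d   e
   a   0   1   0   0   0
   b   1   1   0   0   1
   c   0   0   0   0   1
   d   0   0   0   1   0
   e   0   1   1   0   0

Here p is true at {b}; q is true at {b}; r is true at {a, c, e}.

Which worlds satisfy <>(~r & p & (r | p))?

{a, b, e}

a: successors {b}; ~r & p & (r | p) there: b:T. ✓
b: successors {a, b, e}; ~r & p & (r | p) there: a:F, b:T, e:F. ✓
c: successors {e}; ~r & p & (r | p) there: e:F. ✗
d: successors {d}; ~r & p & (r | p) there: d:F. ✗
e: successors {b, c}; ~r & p & (r | p) there: b:T, c:F. ✓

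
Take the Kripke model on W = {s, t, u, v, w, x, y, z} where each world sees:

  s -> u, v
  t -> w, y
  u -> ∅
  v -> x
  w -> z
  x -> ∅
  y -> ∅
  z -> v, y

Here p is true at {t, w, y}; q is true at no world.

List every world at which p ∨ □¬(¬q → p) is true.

s: p is F, □¬(¬q → p) is T. ✓
t: p is T, □¬(¬q → p) is F. ✓
u: p is F, □¬(¬q → p) is T. ✓
v: p is F, □¬(¬q → p) is T. ✓
w: p is T, □¬(¬q → p) is T. ✓
x: p is F, □¬(¬q → p) is T. ✓
y: p is T, □¬(¬q → p) is T. ✓
z: p is F, □¬(¬q → p) is F. ✗

{s, t, u, v, w, x, y}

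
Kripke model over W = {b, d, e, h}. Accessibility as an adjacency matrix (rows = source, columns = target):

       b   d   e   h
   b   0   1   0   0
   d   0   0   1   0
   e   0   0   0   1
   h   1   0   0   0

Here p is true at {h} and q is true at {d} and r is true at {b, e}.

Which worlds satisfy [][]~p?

{b, e, h}

b: successors {d}; []~p there: d:T. ✓
d: successors {e}; []~p there: e:F. ✗
e: successors {h}; []~p there: h:T. ✓
h: successors {b}; []~p there: b:T. ✓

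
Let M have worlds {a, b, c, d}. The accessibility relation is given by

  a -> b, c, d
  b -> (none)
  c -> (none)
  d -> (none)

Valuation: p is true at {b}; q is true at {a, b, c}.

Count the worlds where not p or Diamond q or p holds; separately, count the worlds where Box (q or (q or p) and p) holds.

4 and 3

For not p or Diamond q or p:
a: not p is T, Diamond q or p is T. ✓
b: not p is F, Diamond q or p is T. ✓
c: not p is T, Diamond q or p is F. ✓
d: not p is T, Diamond q or p is F. ✓
— 4 worlds.
For Box (q or (q or p) and p):
a: successors {b, c, d}; q or (q or p) and p there: b:T, c:T, d:F. ✗
b: no successors, so Box (q or (q or p) and p) holds vacuously. ✓
c: no successors, so Box (q or (q or p) and p) holds vacuously. ✓
d: no successors, so Box (q or (q or p) and p) holds vacuously. ✓
— 3 worlds.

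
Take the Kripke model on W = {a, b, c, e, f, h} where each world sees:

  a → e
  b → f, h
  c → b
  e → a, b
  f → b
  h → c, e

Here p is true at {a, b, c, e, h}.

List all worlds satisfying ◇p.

{a, b, c, e, f, h}

a: successors {e}; p there: e:T. ✓
b: successors {f, h}; p there: f:F, h:T. ✓
c: successors {b}; p there: b:T. ✓
e: successors {a, b}; p there: a:T, b:T. ✓
f: successors {b}; p there: b:T. ✓
h: successors {c, e}; p there: c:T, e:T. ✓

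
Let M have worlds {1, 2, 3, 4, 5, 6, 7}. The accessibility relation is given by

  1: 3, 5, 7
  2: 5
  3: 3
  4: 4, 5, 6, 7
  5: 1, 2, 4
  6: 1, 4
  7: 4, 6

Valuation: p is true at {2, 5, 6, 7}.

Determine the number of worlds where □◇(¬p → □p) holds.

3

1: successors {3, 5, 7}; ◇(¬p → □p) there: 3:F, 5:T, 7:T. ✗
2: successors {5}; ◇(¬p → □p) there: 5:T. ✓
3: successors {3}; ◇(¬p → □p) there: 3:F. ✗
4: successors {4, 5, 6, 7}; ◇(¬p → □p) there: 4:T, 5:T, 6:F, 7:T. ✗
5: successors {1, 2, 4}; ◇(¬p → □p) there: 1:T, 2:T, 4:T. ✓
6: successors {1, 4}; ◇(¬p → □p) there: 1:T, 4:T. ✓
7: successors {4, 6}; ◇(¬p → □p) there: 4:T, 6:F. ✗
Satisfying worlds: {2, 5, 6}.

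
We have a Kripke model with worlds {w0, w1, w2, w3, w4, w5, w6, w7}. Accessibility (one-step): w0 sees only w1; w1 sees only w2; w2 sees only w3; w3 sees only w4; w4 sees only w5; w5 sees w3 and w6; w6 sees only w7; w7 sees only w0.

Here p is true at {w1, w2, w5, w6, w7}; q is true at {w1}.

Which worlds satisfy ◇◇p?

{w0, w3, w4, w5, w7}

w0: successors {w1}; ◇p there: w1:T. ✓
w1: successors {w2}; ◇p there: w2:F. ✗
w2: successors {w3}; ◇p there: w3:F. ✗
w3: successors {w4}; ◇p there: w4:T. ✓
w4: successors {w5}; ◇p there: w5:T. ✓
w5: successors {w3, w6}; ◇p there: w3:F, w6:T. ✓
w6: successors {w7}; ◇p there: w7:F. ✗
w7: successors {w0}; ◇p there: w0:T. ✓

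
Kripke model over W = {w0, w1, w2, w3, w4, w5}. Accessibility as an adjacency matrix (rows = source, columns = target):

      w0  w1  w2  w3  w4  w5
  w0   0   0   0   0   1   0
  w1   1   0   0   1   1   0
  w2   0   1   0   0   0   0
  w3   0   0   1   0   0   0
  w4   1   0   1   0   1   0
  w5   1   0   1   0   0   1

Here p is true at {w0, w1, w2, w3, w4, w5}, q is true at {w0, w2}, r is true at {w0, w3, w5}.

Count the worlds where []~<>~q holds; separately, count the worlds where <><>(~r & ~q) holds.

For []~<>~q:
w0: successors {w4}; ~<>~q there: w4:F. ✗
w1: successors {w0, w3, w4}; ~<>~q there: w0:F, w3:T, w4:F. ✗
w2: successors {w1}; ~<>~q there: w1:F. ✗
w3: successors {w2}; ~<>~q there: w2:F. ✗
w4: successors {w0, w2, w4}; ~<>~q there: w0:F, w2:F, w4:F. ✗
w5: successors {w0, w2, w5}; ~<>~q there: w0:F, w2:F, w5:F. ✗
— 0 worlds.
For <><>(~r & ~q):
w0: successors {w4}; <>(~r & ~q) there: w4:T. ✓
w1: successors {w0, w3, w4}; <>(~r & ~q) there: w0:T, w3:F, w4:T. ✓
w2: successors {w1}; <>(~r & ~q) there: w1:T. ✓
w3: successors {w2}; <>(~r & ~q) there: w2:T. ✓
w4: successors {w0, w2, w4}; <>(~r & ~q) there: w0:T, w2:T, w4:T. ✓
w5: successors {w0, w2, w5}; <>(~r & ~q) there: w0:T, w2:T, w5:F. ✓
— 6 worlds.

0 and 6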